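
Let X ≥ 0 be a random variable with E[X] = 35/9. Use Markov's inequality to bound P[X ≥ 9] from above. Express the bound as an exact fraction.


μ = E[X] = 35/9, a = 9.
Markov: P[X ≥ 9] ≤ μ/a = (35/9)/9 = 35/81.
Numerically: ≈ 0.4321.
(Since a = 9 > μ = 3.8889, the bound 35/81 is < 1 and informative.)

P[X ≥ 9] ≤ 35/81 ≈ 0.4321.


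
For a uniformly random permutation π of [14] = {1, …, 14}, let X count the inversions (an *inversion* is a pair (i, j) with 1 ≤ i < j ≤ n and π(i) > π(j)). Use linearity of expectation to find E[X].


Write X = Σ X_I over the C(14, 2) = 91 pairs i < j, with X_I the indicator of one inversion.
There are 91 indicators.
For each fixed pair i < j, the values π(i) and π(j) are two distinct elements of {1, …, 14} in uniformly random order; by symmetry P[π(i) > π(j)] = 1/2.
By linearity: E[X] = 91 · (1/2) = C(14, 2) · (1/2) = 91/2 = 91/2 ≈ 45.500.

E[X] = 91/2 = 45.500.


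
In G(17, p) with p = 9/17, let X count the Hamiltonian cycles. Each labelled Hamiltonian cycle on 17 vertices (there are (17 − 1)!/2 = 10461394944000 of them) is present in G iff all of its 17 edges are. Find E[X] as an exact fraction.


K_17 has (17 − 1)!/2 = 10461394944000 labelled Hamiltonian cycles.
For each such Hamiltonian cycle H, let X_H = 1 if all 17 edges of H are present in G. Then P[X_H = 1] = p^{17} = (9/17)^{17} = 16677181699666569/827240261886336764177.
Summing the indicators: E[X] = Σ_H E[X_H] = 10461394944000 · p^{17} = 10461394944000 · 16677181699666569/827240261886336764177 = 174466584313061171422427136000/827240261886336764177.
Numerically: E[X] ≈ 2.109e+08.

E[X] = 10461394944000 · (9/17)^{17} = 174466584313061171422427136000/827240261886336764177 ≈ 2.109e+08.


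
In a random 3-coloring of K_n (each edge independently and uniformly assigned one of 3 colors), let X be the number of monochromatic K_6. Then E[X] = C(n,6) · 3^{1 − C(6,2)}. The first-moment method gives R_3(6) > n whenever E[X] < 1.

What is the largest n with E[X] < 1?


We need C(n, 6) · 3^{1 − 15} < 1, i.e. C(n, 6) < 3^{15 − 1} = 4782969.
Check values of n near the boundary:
  n = 39: C(39, 6) = 3262623; 3262623 < 4782969? YES
  n = 40: C(40, 6) = 3838380; 3838380 < 4782969? YES
  n = 41: C(41, 6) = 4496388; 4496388 < 4782969? YES
  n = 42: C(42, 6) = 5245786; 5245786 < 4782969? NO
  n = 43: C(43, 6) = 6096454; 6096454 < 4782969? NO
  n = 44: C(44, 6) = 7059052; 7059052 < 4782969? NO
The largest n with C(n, 6) < 4782969 is n = 41 (where E[X] = 1498796/1594323 ≈ 0.94008). Hence R_3(6) > 41, i.e. R_3(6) ≥ 42.

Largest n = 41; hence R_3(6) > 41.


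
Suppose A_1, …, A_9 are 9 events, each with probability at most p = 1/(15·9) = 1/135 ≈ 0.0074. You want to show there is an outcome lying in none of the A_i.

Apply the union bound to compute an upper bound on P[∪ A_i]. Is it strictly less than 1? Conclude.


Union bound: P[∪_{i=1}^{9} A_i] ≤ Σ_i P[A_i] ≤ 9·p = 9·(1/135) = 1/15.
Numerically: 1/15 ≈ 0.0667.
Is 1/15 < 1? YES.
Since P[∪ A_i] ≤ 1/15 < 1, the complement has P[∩ A_i^c] ≥ 1 − 1/15 = 14/15 > 0, so some outcome avoids every A_i.

9·p = 1/15 ≈ 0.0667; existence CERTIFIED by the union bound.


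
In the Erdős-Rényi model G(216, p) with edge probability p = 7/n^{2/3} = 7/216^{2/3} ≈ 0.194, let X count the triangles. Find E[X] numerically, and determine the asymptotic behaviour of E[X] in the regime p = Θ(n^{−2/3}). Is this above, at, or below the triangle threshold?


Number of potential triangles: C(216, 3) = 1656360.
Each occurs with probability p³ ≈ (0.194)³ ≈ 7.35168e-03.
By linearity: E[X] = C(216, 3)·p³ ≈ 1656360 · 7.35168e-03 ≈ 12177.029.
Since α = 2/3 < 1, p = c/n^{2/3} ≫ 1/n is above the triangle threshold p ~ 1/n. Asymptotically E[X] ~ (c³/6)·n^{3(1−α)} = (7³/6)·n^{1} → ∞; triangles are abundant w.h.p.

E[X] ≈ 12177.029; in regime p = Θ(1/n^{2/3}) E[X] diverges (above the triangle threshold p ~ 1/n).


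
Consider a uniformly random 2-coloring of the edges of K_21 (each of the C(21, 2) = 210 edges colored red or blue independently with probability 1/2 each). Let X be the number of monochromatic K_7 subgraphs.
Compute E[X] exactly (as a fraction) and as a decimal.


Let X = Σ_S X_S over the C(21, 7) = 116280 subsets S of size 7, where X_S = 1 if the K_7 on S is monochromatic.
For a fixed S, the K_7 on S has C(7, 2) = 21 edges. P[all 21 edges red] = (1/2)^21, and likewise for blue, so P[monochromatic] = 2·(1/2)^21 = 2^{1 − 21} = 1/1048576.
By linearity: E[X] = C(21, 7) · 2^{1 − 21} = 116280 · 1/1048576 = 14535/131072.
Numerically: E[X] ≈ 0.1109.

E[X] = C(21,7)·2^(1−C(7,2)) = 14535/131072 ≈ 0.1109.


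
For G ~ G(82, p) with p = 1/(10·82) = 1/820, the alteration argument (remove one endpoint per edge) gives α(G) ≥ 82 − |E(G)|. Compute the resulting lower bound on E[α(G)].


E[|E(G)|] = C(82, 2)·p = 3321 · (1/820) = 81/20.
E[α(G)] ≥ n − E[|E(G)|] = 82 − 81/20 = 1559/20.
Numerically: ≈ 77.950.
(This is only a lower bound; the true E[α(G)] may be larger.)

E[α(G)] ≥ 1559/20 ≈ 77.950.


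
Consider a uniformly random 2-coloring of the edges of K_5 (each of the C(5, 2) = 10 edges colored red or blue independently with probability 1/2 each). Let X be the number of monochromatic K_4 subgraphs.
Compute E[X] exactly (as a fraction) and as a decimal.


Let X = Σ_S X_S over the C(5, 4) = 5 subsets S of size 4, where X_S = 1 if the K_4 on S is monochromatic.
For a fixed S, the K_4 on S has C(4, 2) = 6 edges. P[all 6 edges red] = (1/2)^6, and likewise for blue, so P[monochromatic] = 2·(1/2)^6 = 2^{1 − 6} = 1/32.
By linearity: E[X] = C(5, 4) · 2^{1 − 6} = 5 · 1/32 = 5/32.
Numerically: E[X] ≈ 0.1562.

E[X] = C(5,4)·2^(1−C(4,2)) = 5/32 ≈ 0.1562.


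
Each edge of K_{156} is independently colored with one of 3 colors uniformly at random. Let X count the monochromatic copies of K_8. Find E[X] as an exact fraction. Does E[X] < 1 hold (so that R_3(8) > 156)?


E[X] = C(156, 8) · 3^{1 − 28} = 7248464019225 · 3^{−27} = 7248464019225/7625597484987.
As a reduced fraction: E[X] = 805384891025/847288609443 ≈ 0.95054.
Is E[X] < 1? YES.
Since E[X] < 1, there exists a 3-coloring of K_{156} with no monochromatic K_8; hence R_3(8) > 156.

E[X] = 805384891025/847288609443 ≈ 0.95054; E[X] < 1, so R_3(8) > 156.


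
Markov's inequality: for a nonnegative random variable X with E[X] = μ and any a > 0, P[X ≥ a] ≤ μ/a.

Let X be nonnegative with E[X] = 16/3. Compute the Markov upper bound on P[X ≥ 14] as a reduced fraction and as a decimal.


μ = E[X] = 16/3, a = 14.
Markov: P[X ≥ 14] ≤ μ/a = (16/3)/14 = 8/21.
Numerically: ≈ 0.380952.
(Since a = 14 > μ = 5.333333, the bound 8/21 is < 1 and informative.)

P[X ≥ 14] ≤ 8/21 ≈ 0.380952.


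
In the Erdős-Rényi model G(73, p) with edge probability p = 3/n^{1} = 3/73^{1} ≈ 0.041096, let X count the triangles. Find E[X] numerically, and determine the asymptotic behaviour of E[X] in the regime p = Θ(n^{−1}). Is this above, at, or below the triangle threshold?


Number of potential triangles: C(73, 3) = 62196.
Each occurs with probability p³ ≈ (0.041096)³ ≈ 6.9405707e-05.
By linearity: E[X] = C(73, 3)·p³ ≈ 62196 · 6.9405707e-05 ≈ 4.31676.
Here α = 1, so p = 3/n is exactly at the triangle threshold p ~ 1/n. Asymptotically E[X] → c³/6 = 3³/6 = 9/2 ≈ 4.50000, a bounded constant. In this regime the triangle count is asymptotically Poisson(c³/6).

E[X] ≈ 4.31676; in regime p = Θ(1/n^{1}) E[X] stays bounded (at the triangle threshold p ~ 1/n).


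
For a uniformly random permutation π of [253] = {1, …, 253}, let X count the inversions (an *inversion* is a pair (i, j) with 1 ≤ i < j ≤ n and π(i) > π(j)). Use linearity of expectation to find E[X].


Write X = Σ X_I over the C(253, 2) = 31878 pairs i < j, with X_I the indicator of one inversion.
There are 31878 indicators.
For each fixed pair i < j, the values π(i) and π(j) are two distinct elements of {1, …, 253} in uniformly random order; by symmetry P[π(i) > π(j)] = 1/2.
By linearity: E[X] = 31878 · (1/2) = C(253, 2) · (1/2) = 31878/2 = 15939 ≈ 15939.000000.

E[X] = 15939 = 15939.000000.


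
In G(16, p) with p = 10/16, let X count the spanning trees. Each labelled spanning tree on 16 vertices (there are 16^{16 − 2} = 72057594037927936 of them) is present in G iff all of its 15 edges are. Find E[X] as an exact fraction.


K_16 has 16^{16 − 2} = 72057594037927936 labelled spanning trees.
For each such spanning tree H, let X_H = 1 if all 15 edges of H are present in G. Then P[X_H = 1] = p^{15} = (5/8)^{15} = 30517578125/35184372088832.
By linearity of expectation: E[X] = Σ_H E[X_H] = 72057594037927936 · p^{15} = 72057594037927936 · 30517578125/35184372088832 = 62500000000000.
Numerically: E[X] ≈ 6.25e+13.

E[X] = 72057594037927936 · (5/8)^{15} = 62500000000000 ≈ 6.25e+13.


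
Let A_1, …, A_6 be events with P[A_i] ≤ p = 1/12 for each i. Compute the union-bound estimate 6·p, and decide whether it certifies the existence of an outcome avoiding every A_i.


Union bound: P[∪_{i=1}^{6} A_i] ≤ Σ_i P[A_i] ≤ 6·p = 6·(1/12) = 1/2.
Numerically: 1/2 ≈ 0.500.
Is 1/2 < 1? YES.
Since P[∪ A_i] ≤ 1/2 < 1, the complement has P[∩ A_i^c] ≥ 1 − 1/2 = 1/2 > 0, so some outcome avoids every A_i.

6·p = 1/2 ≈ 0.500; existence CERTIFIED by the union bound.


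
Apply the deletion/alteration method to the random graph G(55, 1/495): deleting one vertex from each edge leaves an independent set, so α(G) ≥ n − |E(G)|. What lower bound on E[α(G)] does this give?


E[|E(G)|] = C(55, 2)·p = 1485 · (1/495) = 3.
E[α(G)] ≥ n − E[|E(G)|] = 55 − 3 = 52.
Numerically: ≈ 52.00000.
(This is only a lower bound; the true E[α(G)] may be larger.)

E[α(G)] ≥ 52 ≈ 52.00000.


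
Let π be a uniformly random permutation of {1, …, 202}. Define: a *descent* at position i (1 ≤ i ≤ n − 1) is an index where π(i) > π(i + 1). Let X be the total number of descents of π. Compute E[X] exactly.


Write X = Σ X_I over i = 1, …, 201, with X_I the indicator of one descent.
There are 201 indicators.
For each fixed i, the pair (π(i), π(i+1)) is a uniformly random ordered pair of distinct values from {1, …, 202}; by symmetry P[π(i) > π(i+1)] = 1/2.
By linearity: E[X] = 201 · (1/2) = (202 − 1) · (1/2) = 201/2 ≈ 100.50000.

E[X] = 201/2 = 100.50000.


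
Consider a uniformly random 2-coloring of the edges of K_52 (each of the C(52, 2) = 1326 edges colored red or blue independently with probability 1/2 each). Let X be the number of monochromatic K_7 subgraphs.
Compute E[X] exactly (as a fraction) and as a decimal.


Let X = Σ_S X_S over the C(52, 7) = 133784560 subsets S of size 7, where X_S = 1 if the K_7 on S is monochromatic.
For a fixed S, the K_7 on S has C(7, 2) = 21 edges. P[all 21 edges red] = (1/2)^21, and likewise for blue, so P[monochromatic] = 2·(1/2)^21 = 2^{1 − 21} = 1/1048576.
Summing: E[X] = C(52, 7) · 2^{1 − 21} = 133784560 · 1/1048576 = 8361535/65536.
Numerically: E[X] ≈ 127.587.

E[X] = C(52,7)·2^(1−C(7,2)) = 8361535/65536 ≈ 127.587.


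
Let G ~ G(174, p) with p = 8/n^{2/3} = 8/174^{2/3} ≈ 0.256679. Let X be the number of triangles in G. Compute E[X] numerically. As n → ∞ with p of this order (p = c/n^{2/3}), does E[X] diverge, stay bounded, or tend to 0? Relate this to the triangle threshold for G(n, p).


Number of potential triangles: C(174, 3) = 862924.
Each occurs with probability p³ ≈ (0.256679)³ ≈ 1.69110847e-02.
By linearity: E[X] = C(174, 3)·p³ ≈ 862924 · 1.69110847e-02 ≈ 14592.980843.
Since α = 2/3 < 1, p = c/n^{2/3} ≫ 1/n is above the triangle threshold p ~ 1/n. Asymptotically E[X] ~ (c³/6)·n^{3(1−α)} = (8³/6)·n^{1} → ∞; triangles are abundant w.h.p.

E[X] ≈ 14592.980843; in regime p = Θ(1/n^{2/3}) E[X] diverges (above the triangle threshold p ~ 1/n).


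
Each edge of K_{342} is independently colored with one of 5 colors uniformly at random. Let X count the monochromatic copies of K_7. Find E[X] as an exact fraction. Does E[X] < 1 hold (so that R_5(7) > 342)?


E[X] = C(342, 7) · 5^{1 − 21} = 102073837467888 · 5^{−20} = 102073837467888/95367431640625.
As a reduced fraction: E[X] = 102073837467888/95367431640625 ≈ 1.0703218.
Is E[X] < 1? NO.
Since E[X] ≥ 1, the first-moment bound is inconclusive at n = 342; it does NOT by itself certify R_5(7) > 342.

E[X] = 102073837467888/95367431640625 ≈ 1.0703218; E[X] ≥ 1; first-moment method inconclusive here.


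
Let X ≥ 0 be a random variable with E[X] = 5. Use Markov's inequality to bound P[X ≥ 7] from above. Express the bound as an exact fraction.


μ = E[X] = 5, a = 7.
Markov: P[X ≥ 7] ≤ μ/a = (5)/7 = 5/7.
Numerically: ≈ 0.714286.
(Since a = 7 > μ = 5.000000, the bound 5/7 is < 1 and informative.)

P[X ≥ 7] ≤ 5/7 ≈ 0.714286.


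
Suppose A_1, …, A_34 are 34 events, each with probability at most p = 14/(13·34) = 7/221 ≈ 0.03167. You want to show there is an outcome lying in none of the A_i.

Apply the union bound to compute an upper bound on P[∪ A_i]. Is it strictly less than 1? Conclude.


Union bound: P[∪_{i=1}^{34} A_i] ≤ Σ_i P[A_i] ≤ 34·p = 34·(7/221) = 14/13.
Numerically: 14/13 ≈ 1.07692.
Is 14/13 < 1? NO.
Since the bound 14/13 is ≥ 1, the union bound is uninformative here; it does NOT by itself certify existence.

34·p = 14/13 ≈ 1.07692; existence NOT certified by the union bound.


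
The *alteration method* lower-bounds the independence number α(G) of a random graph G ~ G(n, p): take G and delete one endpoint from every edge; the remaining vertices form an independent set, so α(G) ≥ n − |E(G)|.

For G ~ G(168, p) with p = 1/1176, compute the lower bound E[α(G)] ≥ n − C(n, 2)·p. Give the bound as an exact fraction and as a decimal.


E[|E(G)|] = C(168, 2)·p = 14028 · (1/1176) = 167/14.
E[α(G)] ≥ n − E[|E(G)|] = 168 − 167/14 = 2185/14.
Numerically: ≈ 156.07143.
(This is only a lower bound; the true E[α(G)] may be larger.)

E[α(G)] ≥ 2185/14 ≈ 156.07143.


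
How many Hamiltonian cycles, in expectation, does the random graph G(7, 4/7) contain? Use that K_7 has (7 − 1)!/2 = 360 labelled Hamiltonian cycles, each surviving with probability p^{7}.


K_7 has (7 − 1)!/2 = 360 labelled Hamiltonian cycles.
For each such Hamiltonian cycle H, let X_H = 1 if all 7 edges of H are present in G. Then P[X_H = 1] = p^{7} = (4/7)^{7} = 16384/823543.
By linearity: E[X] = Σ_H E[X_H] = 360 · p^{7} = 360 · 16384/823543 = 5898240/823543.
Numerically: E[X] ≈ 7.162.

E[X] = 360 · (4/7)^{7} = 5898240/823543 ≈ 7.162.


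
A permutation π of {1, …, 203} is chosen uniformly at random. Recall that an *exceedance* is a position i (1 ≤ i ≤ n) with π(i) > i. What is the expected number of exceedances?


Write X = Σ_{i=1}^{203} X_i, where X_i = 1_{π(i) > i}.
For each fixed i, π(i) is uniform over {1, …, 203} (marginal of a uniform permutation), so P[π(i) > i] = (n − i)/n. Summing: Σ_{i=1}^{203} (n − i)/n = (0 + 1 + … + 202)/203 = 203(203 − 1)/(2·203) = (203 − 1)/2.
Hence E[X] = Σ_{i=1}^{203} (203 − i)/203 = 101 ≈ 101.00000.

E[X] = 101 = 101.00000.


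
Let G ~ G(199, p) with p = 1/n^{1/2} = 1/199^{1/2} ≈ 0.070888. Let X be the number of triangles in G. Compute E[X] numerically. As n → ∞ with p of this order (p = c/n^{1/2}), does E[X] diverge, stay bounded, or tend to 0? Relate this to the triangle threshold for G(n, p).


Number of potential triangles: C(199, 3) = 1293699.
Each occurs with probability p³ ≈ (0.070888)³ ≈ 3.5622171e-04.
By linearity: E[X] = C(199, 3)·p³ ≈ 1293699 · 3.5622171e-04 ≈ 460.84367.
Since α = 1/2 < 1, p = c/n^{1/2} ≫ 1/n is above the triangle threshold p ~ 1/n. Asymptotically E[X] ~ (c³/6)·n^{3(1−α)} = (1³/6)·n^{1.5} → ∞; triangles are abundant w.h.p.

E[X] ≈ 460.84367; in regime p = Θ(1/n^{1/2}) E[X] diverges (above the triangle threshold p ~ 1/n).


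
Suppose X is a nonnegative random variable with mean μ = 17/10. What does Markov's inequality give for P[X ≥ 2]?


μ = E[X] = 17/10, a = 2.
Markov: P[X ≥ 2] ≤ μ/a = (17/10)/2 = 17/20.
Numerically: ≈ 0.850.
(Since a = 2 > μ = 1.700, the bound 17/20 is < 1 and informative.)

P[X ≥ 2] ≤ 17/20 ≈ 0.850.


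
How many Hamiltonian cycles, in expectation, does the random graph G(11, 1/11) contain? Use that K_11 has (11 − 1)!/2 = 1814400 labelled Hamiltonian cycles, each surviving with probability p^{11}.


K_11 has (11 − 1)!/2 = 1814400 labelled Hamiltonian cycles.
For each such Hamiltonian cycle H, let X_H = 1 if all 11 edges of H are present in G. Then P[X_H = 1] = p^{11} = (1/11)^{11} = 1/285311670611.
By linearity: E[X] = Σ_H E[X_H] = 1814400 · p^{11} = 1814400 · 1/285311670611 = 1814400/285311670611.
Numerically: E[X] ≈ 6.36e-06.

E[X] = 1814400 · (1/11)^{11} = 1814400/285311670611 ≈ 6.36e-06.


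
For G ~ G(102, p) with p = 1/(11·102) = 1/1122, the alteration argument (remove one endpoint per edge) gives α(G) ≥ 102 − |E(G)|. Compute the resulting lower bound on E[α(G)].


E[|E(G)|] = C(102, 2)·p = 5151 · (1/1122) = 101/22.
E[α(G)] ≥ n − E[|E(G)|] = 102 − 101/22 = 2143/22.
Numerically: ≈ 97.4091.
(This is only a lower bound; the true E[α(G)] may be larger.)

E[α(G)] ≥ 2143/22 ≈ 97.4091.


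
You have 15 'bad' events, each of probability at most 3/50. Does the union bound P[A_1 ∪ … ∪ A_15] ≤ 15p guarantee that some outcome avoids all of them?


Union bound: P[∪_{i=1}^{15} A_i] ≤ Σ_i P[A_i] ≤ 15·p = 15·(3/50) = 9/10.
Numerically: 9/10 ≈ 0.900.
Is 9/10 < 1? YES.
Since P[∪ A_i] ≤ 9/10 < 1, the complement has P[∩ A_i^c] ≥ 1 − 9/10 = 1/10 > 0, so some outcome avoids every A_i.

15·p = 9/10 ≈ 0.900; existence CERTIFIED by the union bound.


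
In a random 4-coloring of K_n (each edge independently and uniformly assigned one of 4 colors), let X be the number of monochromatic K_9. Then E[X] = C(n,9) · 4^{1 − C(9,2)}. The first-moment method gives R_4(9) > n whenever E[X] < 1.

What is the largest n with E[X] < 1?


We need C(n, 9) · 4^{1 − 36} < 1, i.e. C(n, 9) < 4^{36 − 1} = 1180591620717411303424.
Check values of n near the boundary:
  n = 912: C(912, 9) = 1156095740032081475120; 1156095740032081475120 < 1180591620717411303424? YES
  n = 913: C(913, 9) = 1167605542753639808390; 1167605542753639808390 < 1180591620717411303424? YES
  n = 914: C(914, 9) = 1179217089587653905932; 1179217089587653905932 < 1180591620717411303424? YES
  n = 915: C(915, 9) = 1190931166636537885130; 1190931166636537885130 < 1180591620717411303424? NO
The largest n with C(n, 9) < 1180591620717411303424 is n = 914 (where E[X] = 294804272396913476483/295147905179352825856 ≈ 0.9988357). Hence R_4(9) > 914, i.e. R_4(9) ≥ 915.

Largest n = 914; hence R_4(9) > 914.


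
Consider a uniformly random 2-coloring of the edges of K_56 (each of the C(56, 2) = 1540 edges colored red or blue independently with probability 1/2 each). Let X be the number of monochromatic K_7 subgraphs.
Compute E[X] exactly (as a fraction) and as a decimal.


Let X = Σ_S X_S over the C(56, 7) = 231917400 subsets S of size 7, where X_S = 1 if the K_7 on S is monochromatic.
For a fixed S, the K_7 on S has C(7, 2) = 21 edges. P[all 21 edges red] = (1/2)^21, and likewise for blue, so P[monochromatic] = 2·(1/2)^21 = 2^{1 − 21} = 1/1048576.
Summing: E[X] = C(56, 7) · 2^{1 − 21} = 231917400 · 1/1048576 = 28989675/131072.
Numerically: E[X] ≈ 221.17367.

E[X] = C(56,7)·2^(1−C(7,2)) = 28989675/131072 ≈ 221.17367.


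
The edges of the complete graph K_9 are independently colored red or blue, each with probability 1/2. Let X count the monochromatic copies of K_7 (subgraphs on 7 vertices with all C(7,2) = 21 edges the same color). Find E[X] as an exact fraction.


Let X = Σ_S X_S over the C(9, 7) = 36 subsets S of size 7, where X_S = 1 if the K_7 on S is monochromatic.
For a fixed S, the K_7 on S has C(7, 2) = 21 edges. P[all 21 edges red] = (1/2)^21, and likewise for blue, so P[monochromatic] = 2·(1/2)^21 = 2^{1 − 21} = 1/1048576.
By linearity of expectation: E[X] = C(9, 7) · 2^{1 − 21} = 36 · 1/1048576 = 9/262144.
Numerically: E[X] ≈ 0.000034.

E[X] = C(9,7)·2^(1−C(7,2)) = 9/262144 ≈ 0.000034.


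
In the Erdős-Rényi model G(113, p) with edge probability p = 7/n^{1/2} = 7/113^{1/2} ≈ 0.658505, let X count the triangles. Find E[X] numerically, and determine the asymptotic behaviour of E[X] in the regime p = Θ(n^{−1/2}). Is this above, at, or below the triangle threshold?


Number of potential triangles: C(113, 3) = 234136.
Each occurs with probability p³ ≈ (0.658505)³ ≈ 2.85546246e-01.
By linearity: E[X] = C(113, 3)·p³ ≈ 234136 · 2.85546246e-01 ≈ 66856.655828.
Since α = 1/2 < 1, p = c/n^{1/2} ≫ 1/n is above the triangle threshold p ~ 1/n. Asymptotically E[X] ~ (c³/6)·n^{3(1−α)} = (7³/6)·n^{1.5} → ∞; triangles are abundant w.h.p.

E[X] ≈ 66856.655828; in regime p = Θ(1/n^{1/2}) E[X] diverges (above the triangle threshold p ~ 1/n).


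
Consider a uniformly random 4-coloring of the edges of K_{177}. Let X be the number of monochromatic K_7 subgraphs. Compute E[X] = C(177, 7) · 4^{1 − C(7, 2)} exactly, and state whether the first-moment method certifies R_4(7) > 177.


E[X] = C(177, 7) · 4^{1 − 21} = 957664425960 · 4^{−20} = 957664425960/1099511627776.
As a reduced fraction: E[X] = 119708053245/137438953472 ≈ 0.871.
Is E[X] < 1? YES.
Since E[X] < 1, there exists a 4-coloring of K_{177} with no monochromatic K_7; hence R_4(7) > 177.

E[X] = 119708053245/137438953472 ≈ 0.871; E[X] < 1, so R_4(7) > 177.


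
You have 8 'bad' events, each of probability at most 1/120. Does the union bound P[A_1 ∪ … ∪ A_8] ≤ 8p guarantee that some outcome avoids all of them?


Union bound: P[∪_{i=1}^{8} A_i] ≤ Σ_i P[A_i] ≤ 8·p = 8·(1/120) = 1/15.
Numerically: 1/15 ≈ 0.0666667.
Is 1/15 < 1? YES.
Since P[∪ A_i] ≤ 1/15 < 1, the complement has P[∩ A_i^c] ≥ 1 − 1/15 = 14/15 > 0, so some outcome avoids every A_i.

8·p = 1/15 ≈ 0.0666667; existence CERTIFIED by the union bound.


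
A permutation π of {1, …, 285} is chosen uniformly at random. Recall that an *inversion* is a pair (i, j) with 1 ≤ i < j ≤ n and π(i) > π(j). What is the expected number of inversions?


Write X = Σ X_I over the C(285, 2) = 40470 pairs i < j, with X_I the indicator of one inversion.
There are 40470 indicators.
For each fixed pair i < j, the values π(i) and π(j) are two distinct elements of {1, …, 285} in uniformly random order; by symmetry P[π(i) > π(j)] = 1/2.
By linearity: E[X] = 40470 · (1/2) = C(285, 2) · (1/2) = 40470/2 = 20235 ≈ 20235.00000.

E[X] = 20235 = 20235.00000.


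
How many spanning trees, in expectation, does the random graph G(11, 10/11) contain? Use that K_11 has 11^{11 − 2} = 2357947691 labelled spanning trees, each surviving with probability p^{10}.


K_11 has 11^{11 − 2} = 2357947691 labelled spanning trees.
For each such spanning tree H, let X_H = 1 if all 10 edges of H are present in G. Then P[X_H = 1] = p^{10} = (10/11)^{10} = 10000000000/25937424601.
By linearity: E[X] = Σ_H E[X_H] = 2357947691 · p^{10} = 2357947691 · 10000000000/25937424601 = 10000000000/11.
Numerically: E[X] ≈ 9.091e+08.

E[X] = 2357947691 · (10/11)^{10} = 10000000000/11 ≈ 9.091e+08.


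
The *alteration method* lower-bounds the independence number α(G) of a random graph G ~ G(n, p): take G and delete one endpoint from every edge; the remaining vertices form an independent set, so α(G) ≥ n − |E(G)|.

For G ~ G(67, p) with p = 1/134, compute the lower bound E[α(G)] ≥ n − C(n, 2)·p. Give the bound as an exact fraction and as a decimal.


E[|E(G)|] = C(67, 2)·p = 2211 · (1/134) = 33/2.
E[α(G)] ≥ n − E[|E(G)|] = 67 − 33/2 = 101/2.
Numerically: ≈ 50.50000.
(This is only a lower bound; the true E[α(G)] may be larger.)

E[α(G)] ≥ 101/2 ≈ 50.50000.


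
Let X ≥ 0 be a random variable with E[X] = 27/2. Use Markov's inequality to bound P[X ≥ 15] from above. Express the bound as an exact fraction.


μ = E[X] = 27/2, a = 15.
Markov: P[X ≥ 15] ≤ μ/a = (27/2)/15 = 9/10.
Numerically: ≈ 0.90000.
(Since a = 15 > μ = 13.50000, the bound 9/10 is < 1 and informative.)

P[X ≥ 15] ≤ 9/10 ≈ 0.90000.


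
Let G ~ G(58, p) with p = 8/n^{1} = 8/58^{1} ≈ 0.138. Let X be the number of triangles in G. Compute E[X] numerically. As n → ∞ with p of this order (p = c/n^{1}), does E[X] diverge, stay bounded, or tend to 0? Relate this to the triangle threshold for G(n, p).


Number of potential triangles: C(58, 3) = 30856.
Each occurs with probability p³ ≈ (0.138)³ ≈ 2.62413e-03.
By linearity: E[X] = C(58, 3)·p³ ≈ 30856 · 2.62413e-03 ≈ 80.970.
Here α = 1, so p = 8/n is exactly at the triangle threshold p ~ 1/n. Asymptotically E[X] → c³/6 = 8³/6 = 256/3 ≈ 85.333, a bounded constant. In this regime the triangle count is asymptotically Poisson(c³/6).

E[X] ≈ 80.970; in regime p = Θ(1/n^{1}) E[X] stays bounded (at the triangle threshold p ~ 1/n).


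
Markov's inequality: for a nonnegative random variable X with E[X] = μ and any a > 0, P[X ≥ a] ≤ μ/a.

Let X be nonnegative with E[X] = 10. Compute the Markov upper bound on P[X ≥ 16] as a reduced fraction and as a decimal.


μ = E[X] = 10, a = 16.
Markov: P[X ≥ 16] ≤ μ/a = (10)/16 = 5/8.
Numerically: ≈ 0.625.
(Since a = 16 > μ = 10.000, the bound 5/8 is < 1 and informative.)

P[X ≥ 16] ≤ 5/8 ≈ 0.625.


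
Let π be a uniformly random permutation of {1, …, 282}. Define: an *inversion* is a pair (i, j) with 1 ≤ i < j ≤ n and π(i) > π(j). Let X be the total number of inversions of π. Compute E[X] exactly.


Write X = Σ X_I over the C(282, 2) = 39621 pairs i < j, with X_I the indicator of one inversion.
There are 39621 indicators.
For each fixed pair i < j, the values π(i) and π(j) are two distinct elements of {1, …, 282} in uniformly random order; by symmetry P[π(i) > π(j)] = 1/2.
By linearity: E[X] = 39621 · (1/2) = C(282, 2) · (1/2) = 39621/2 = 39621/2 ≈ 19810.500.

E[X] = 39621/2 = 19810.500.


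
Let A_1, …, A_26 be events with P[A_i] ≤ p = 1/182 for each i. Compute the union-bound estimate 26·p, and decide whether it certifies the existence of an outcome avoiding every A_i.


Union bound: P[∪_{i=1}^{26} A_i] ≤ Σ_i P[A_i] ≤ 26·p = 26·(1/182) = 1/7.
Numerically: 1/7 ≈ 0.1428571.
Is 1/7 < 1? YES.
Since P[∪ A_i] ≤ 1/7 < 1, the complement has P[∩ A_i^c] ≥ 1 − 1/7 = 6/7 > 0, so some outcome avoids every A_i.

26·p = 1/7 ≈ 0.1428571; existence CERTIFIED by the union bound.


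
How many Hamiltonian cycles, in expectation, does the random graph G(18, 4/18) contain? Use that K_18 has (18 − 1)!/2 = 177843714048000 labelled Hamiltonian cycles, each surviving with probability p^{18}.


K_18 has (18 − 1)!/2 = 177843714048000 labelled Hamiltonian cycles.
For each such Hamiltonian cycle H, let X_H = 1 if all 18 edges of H are present in G. Then P[X_H = 1] = p^{18} = (2/9)^{18} = 262144/150094635296999121.
Summing the indicators: E[X] = Σ_H E[X_H] = 177843714048000 · p^{18} = 177843714048000 · 262144/150094635296999121 = 63951526166528000/205891132094649.
Numerically: E[X] ≈ 310.608.

E[X] = 177843714048000 · (2/9)^{18} = 63951526166528000/205891132094649 ≈ 310.608.


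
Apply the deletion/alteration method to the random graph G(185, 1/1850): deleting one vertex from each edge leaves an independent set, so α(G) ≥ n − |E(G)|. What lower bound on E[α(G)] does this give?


E[|E(G)|] = C(185, 2)·p = 17020 · (1/1850) = 46/5.
E[α(G)] ≥ n − E[|E(G)|] = 185 − 46/5 = 879/5.
Numerically: ≈ 175.800000.
(This is only a lower bound; the true E[α(G)] may be larger.)

E[α(G)] ≥ 879/5 ≈ 175.800000.


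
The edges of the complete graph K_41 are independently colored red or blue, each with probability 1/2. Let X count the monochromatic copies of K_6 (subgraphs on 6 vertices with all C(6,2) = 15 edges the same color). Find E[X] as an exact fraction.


Let X = Σ_S X_S over the C(41, 6) = 4496388 subsets S of size 6, where X_S = 1 if the K_6 on S is monochromatic.
For a fixed S, the K_6 on S has C(6, 2) = 15 edges. P[all 15 edges red] = (1/2)^15, and likewise for blue, so P[monochromatic] = 2·(1/2)^15 = 2^{1 − 15} = 1/16384.
By linearity: E[X] = C(41, 6) · 2^{1 − 15} = 4496388 · 1/16384 = 1124097/4096.
Numerically: E[X] ≈ 274.438.

E[X] = C(41,6)·2^(1−C(6,2)) = 1124097/4096 ≈ 274.438.


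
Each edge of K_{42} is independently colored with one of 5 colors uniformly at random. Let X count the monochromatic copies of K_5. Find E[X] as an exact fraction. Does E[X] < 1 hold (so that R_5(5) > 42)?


E[X] = C(42, 5) · 5^{1 − 10} = 850668 · 5^{−9} = 850668/1953125.
As a reduced fraction: E[X] = 850668/1953125 ≈ 0.4355420.
Is E[X] < 1? YES.
Since E[X] < 1, there exists a 5-coloring of K_{42} with no monochromatic K_5; hence R_5(5) > 42.

E[X] = 850668/1953125 ≈ 0.4355420; E[X] < 1, so R_5(5) > 42.


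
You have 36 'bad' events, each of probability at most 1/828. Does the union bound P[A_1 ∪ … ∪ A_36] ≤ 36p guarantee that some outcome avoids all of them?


Union bound: P[∪_{i=1}^{36} A_i] ≤ Σ_i P[A_i] ≤ 36·p = 36·(1/828) = 1/23.
Numerically: 1/23 ≈ 0.04348.
Is 1/23 < 1? YES.
Since P[∪ A_i] ≤ 1/23 < 1, the complement has P[∩ A_i^c] ≥ 1 − 1/23 = 22/23 > 0, so some outcome avoids every A_i.

36·p = 1/23 ≈ 0.04348; existence CERTIFIED by the union bound.


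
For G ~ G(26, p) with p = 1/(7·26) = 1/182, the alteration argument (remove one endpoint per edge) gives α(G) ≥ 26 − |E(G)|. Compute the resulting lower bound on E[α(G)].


E[|E(G)|] = C(26, 2)·p = 325 · (1/182) = 25/14.
E[α(G)] ≥ n − E[|E(G)|] = 26 − 25/14 = 339/14.
Numerically: ≈ 24.2143.
(This is only a lower bound; the true E[α(G)] may be larger.)

E[α(G)] ≥ 339/14 ≈ 24.2143.


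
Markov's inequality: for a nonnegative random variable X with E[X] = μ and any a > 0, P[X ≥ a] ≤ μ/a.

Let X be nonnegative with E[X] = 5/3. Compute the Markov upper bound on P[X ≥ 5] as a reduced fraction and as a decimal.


μ = E[X] = 5/3, a = 5.
Markov: P[X ≥ 5] ≤ μ/a = (5/3)/5 = 1/3.
Numerically: ≈ 0.333.
(Since a = 5 > μ = 1.667, the bound 1/3 is < 1 and informative.)

P[X ≥ 5] ≤ 1/3 ≈ 0.333.


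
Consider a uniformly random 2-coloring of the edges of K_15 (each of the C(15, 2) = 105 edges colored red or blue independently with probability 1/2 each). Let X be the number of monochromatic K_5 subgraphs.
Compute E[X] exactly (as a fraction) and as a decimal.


Let X = Σ_S X_S over the C(15, 5) = 3003 subsets S of size 5, where X_S = 1 if the K_5 on S is monochromatic.
For a fixed S, the K_5 on S has C(5, 2) = 10 edges. P[all 10 edges red] = (1/2)^10, and likewise for blue, so P[monochromatic] = 2·(1/2)^10 = 2^{1 − 10} = 1/512.
By linearity of expectation: E[X] = C(15, 5) · 2^{1 − 10} = 3003 · 1/512 = 3003/512.
Numerically: E[X] ≈ 5.865.

E[X] = C(15,5)·2^(1−C(5,2)) = 3003/512 ≈ 5.865.


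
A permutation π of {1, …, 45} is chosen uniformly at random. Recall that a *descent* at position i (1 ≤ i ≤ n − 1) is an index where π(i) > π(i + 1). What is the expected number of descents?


Write X = Σ X_I over i = 1, …, 44, with X_I the indicator of one descent.
There are 44 indicators.
For each fixed i, the pair (π(i), π(i+1)) is a uniformly random ordered pair of distinct values from {1, …, 45}; by symmetry P[π(i) > π(i+1)] = 1/2.
By linearity: E[X] = 44 · (1/2) = (45 − 1) · (1/2) = 22 ≈ 22.000.

E[X] = 22 = 22.000.


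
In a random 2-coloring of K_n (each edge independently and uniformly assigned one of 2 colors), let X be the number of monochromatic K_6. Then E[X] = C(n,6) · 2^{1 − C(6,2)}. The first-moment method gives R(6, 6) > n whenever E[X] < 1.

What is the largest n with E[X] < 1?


We need C(n, 6) · 2^{1 − 15} < 1, i.e. C(n, 6) < 2^{15 − 1} = 16384.
Check values of n near the boundary:
  n = 13: C(13, 6) = 1716; 1716 < 16384? YES
  n = 14: C(14, 6) = 3003; 3003 < 16384? YES
  n = 15: C(15, 6) = 5005; 5005 < 16384? YES
  n = 16: C(16, 6) = 8008; 8008 < 16384? YES
  n = 17: C(17, 6) = 12376; 12376 < 16384? YES
  n = 18: C(18, 6) = 18564; 18564 < 16384? NO
  n = 19: C(19, 6) = 27132; 27132 < 16384? NO
The largest n with C(n, 6) < 16384 is n = 17 (where E[X] = 1547/2048 ≈ 0.7554). Hence R(6, 6) > 17, i.e. R(6, 6) ≥ 18.

Largest n = 17; hence R(6, 6) > 17.


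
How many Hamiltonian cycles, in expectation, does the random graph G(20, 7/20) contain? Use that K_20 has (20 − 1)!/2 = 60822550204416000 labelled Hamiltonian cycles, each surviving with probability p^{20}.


K_20 has (20 − 1)!/2 = 60822550204416000 labelled Hamiltonian cycles.
For each such Hamiltonian cycle H, let X_H = 1 if all 20 edges of H are present in G. Then P[X_H = 1] = p^{20} = (7/20)^{20} = 79792266297612001/104857600000000000000000000.
Summing the indicators: E[X] = Σ_H E[X_H] = 60822550204416000 · p^{20} = 60822550204416000 · 79792266297612001/104857600000000000000000000 = 1184855742873690605203907421/25600000000000000000.
Numerically: E[X] ≈ 4.628e+07.

E[X] = 60822550204416000 · (7/20)^{20} = 1184855742873690605203907421/25600000000000000000 ≈ 4.628e+07.


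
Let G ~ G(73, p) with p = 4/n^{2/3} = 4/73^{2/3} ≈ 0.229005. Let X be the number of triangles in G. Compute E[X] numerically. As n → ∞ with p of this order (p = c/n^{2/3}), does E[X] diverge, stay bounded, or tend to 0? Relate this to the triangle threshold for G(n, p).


Number of potential triangles: C(73, 3) = 62196.
Each occurs with probability p³ ≈ (0.229005)³ ≈ 1.20097579e-02.
By linearity: E[X] = C(73, 3)·p³ ≈ 62196 · 1.20097579e-02 ≈ 746.958904.
Since α = 2/3 < 1, p = c/n^{2/3} ≫ 1/n is above the triangle threshold p ~ 1/n. Asymptotically E[X] ~ (c³/6)·n^{3(1−α)} = (4³/6)·n^{1} → ∞; triangles are abundant w.h.p.

E[X] ≈ 746.958904; in regime p = Θ(1/n^{2/3}) E[X] diverges (above the triangle threshold p ~ 1/n).


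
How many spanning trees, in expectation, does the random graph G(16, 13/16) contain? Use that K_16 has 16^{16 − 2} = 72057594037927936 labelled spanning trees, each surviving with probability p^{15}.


K_16 has 16^{16 − 2} = 72057594037927936 labelled spanning trees.
For each such spanning tree H, let X_H = 1 if all 15 edges of H are present in G. Then P[X_H = 1] = p^{15} = (13/16)^{15} = 51185893014090757/1152921504606846976.
By linearity: E[X] = Σ_H E[X_H] = 72057594037927936 · p^{15} = 72057594037927936 · 51185893014090757/1152921504606846976 = 51185893014090757/16.
Numerically: E[X] ≈ 3.199e+15.

E[X] = 72057594037927936 · (13/16)^{15} = 51185893014090757/16 ≈ 3.199e+15.


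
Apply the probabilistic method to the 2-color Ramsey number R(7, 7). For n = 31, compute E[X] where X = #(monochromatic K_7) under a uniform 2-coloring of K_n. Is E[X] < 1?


E[X] = C(31, 7) · 2^{1 − 21} = 2629575 · 2^{−20} = 2629575/1048576.
As a reduced fraction: E[X] = 2629575/1048576 ≈ 2.50776.
Is E[X] < 1? NO.
Since E[X] ≥ 1, the first-moment bound is inconclusive at n = 31; it does NOT by itself certify R(7, 7) > 31.

E[X] = 2629575/1048576 ≈ 2.50776; E[X] ≥ 1; first-moment method inconclusive here.


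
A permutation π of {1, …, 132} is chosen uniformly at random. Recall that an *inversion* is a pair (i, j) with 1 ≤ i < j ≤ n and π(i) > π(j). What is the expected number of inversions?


Write X = Σ X_I over the C(132, 2) = 8646 pairs i < j, with X_I the indicator of one inversion.
There are 8646 indicators.
For each fixed pair i < j, the values π(i) and π(j) are two distinct elements of {1, …, 132} in uniformly random order; by symmetry P[π(i) > π(j)] = 1/2.
By linearity: E[X] = 8646 · (1/2) = C(132, 2) · (1/2) = 8646/2 = 4323 ≈ 4323.000.

E[X] = 4323 = 4323.000.


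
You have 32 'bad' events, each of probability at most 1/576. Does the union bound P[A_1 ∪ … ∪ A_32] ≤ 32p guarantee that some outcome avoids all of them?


Union bound: P[∪_{i=1}^{32} A_i] ≤ Σ_i P[A_i] ≤ 32·p = 32·(1/576) = 1/18.
Numerically: 1/18 ≈ 0.056.
Is 1/18 < 1? YES.
Since P[∪ A_i] ≤ 1/18 < 1, the complement has P[∩ A_i^c] ≥ 1 − 1/18 = 17/18 > 0, so some outcome avoids every A_i.

32·p = 1/18 ≈ 0.056; existence CERTIFIED by the union bound.


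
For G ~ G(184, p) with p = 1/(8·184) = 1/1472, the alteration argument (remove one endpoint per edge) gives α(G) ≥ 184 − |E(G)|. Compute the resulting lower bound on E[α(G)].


E[|E(G)|] = C(184, 2)·p = 16836 · (1/1472) = 183/16.
E[α(G)] ≥ n − E[|E(G)|] = 184 − 183/16 = 2761/16.
Numerically: ≈ 172.562.
(This is only a lower bound; the true E[α(G)] may be larger.)

E[α(G)] ≥ 2761/16 ≈ 172.562.


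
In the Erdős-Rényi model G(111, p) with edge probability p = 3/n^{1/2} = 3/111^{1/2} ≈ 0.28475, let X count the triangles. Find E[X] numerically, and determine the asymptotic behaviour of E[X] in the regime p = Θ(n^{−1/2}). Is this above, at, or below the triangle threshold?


Number of potential triangles: C(111, 3) = 221815.
Each occurs with probability p³ ≈ (0.28475)³ ≈ 2.3087627e-02.
By linearity: E[X] = C(111, 3)·p³ ≈ 221815 · 2.3087627e-02 ≈ 5121.18197.
Since α = 1/2 < 1, p = c/n^{1/2} ≫ 1/n is above the triangle threshold p ~ 1/n. Asymptotically E[X] ~ (c³/6)·n^{3(1−α)} = (3³/6)·n^{1.5} → ∞; triangles are abundant w.h.p.

E[X] ≈ 5121.18197; in regime p = Θ(1/n^{1/2}) E[X] diverges (above the triangle threshold p ~ 1/n).


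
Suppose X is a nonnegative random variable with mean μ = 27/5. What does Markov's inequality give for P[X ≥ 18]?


μ = E[X] = 27/5, a = 18.
Markov: P[X ≥ 18] ≤ μ/a = (27/5)/18 = 3/10.
Numerically: ≈ 0.3000.
(Since a = 18 > μ = 5.4000, the bound 3/10 is < 1 and informative.)

P[X ≥ 18] ≤ 3/10 ≈ 0.3000.


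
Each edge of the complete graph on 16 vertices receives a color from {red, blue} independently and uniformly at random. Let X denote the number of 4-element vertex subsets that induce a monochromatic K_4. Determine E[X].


Let X = Σ_S X_S over the C(16, 4) = 1820 subsets S of size 4, where X_S = 1 if the K_4 on S is monochromatic.
For a fixed S, the K_4 on S has C(4, 2) = 6 edges. P[all 6 edges red] = (1/2)^6, and likewise for blue, so P[monochromatic] = 2·(1/2)^6 = 2^{1 − 6} = 1/32.
Summing: E[X] = C(16, 4) · 2^{1 − 6} = 1820 · 1/32 = 455/8.
Numerically: E[X] ≈ 56.875.

E[X] = C(16,4)·2^(1−C(4,2)) = 455/8 ≈ 56.875.


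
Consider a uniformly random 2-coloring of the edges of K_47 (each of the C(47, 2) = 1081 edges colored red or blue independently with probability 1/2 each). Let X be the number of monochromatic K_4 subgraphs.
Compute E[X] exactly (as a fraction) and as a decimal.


Let X = Σ_S X_S over the C(47, 4) = 178365 subsets S of size 4, where X_S = 1 if the K_4 on S is monochromatic.
For a fixed S, the K_4 on S has C(4, 2) = 6 edges. P[all 6 edges red] = (1/2)^6, and likewise for blue, so P[monochromatic] = 2·(1/2)^6 = 2^{1 − 6} = 1/32.
By linearity: E[X] = C(47, 4) · 2^{1 − 6} = 178365 · 1/32 = 178365/32.
Numerically: E[X] ≈ 5573.906250.

E[X] = C(47,4)·2^(1−C(4,2)) = 178365/32 ≈ 5573.906250.


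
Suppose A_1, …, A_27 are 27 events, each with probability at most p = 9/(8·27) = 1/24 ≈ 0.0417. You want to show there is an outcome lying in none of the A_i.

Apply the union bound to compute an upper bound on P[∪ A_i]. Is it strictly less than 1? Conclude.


Union bound: P[∪_{i=1}^{27} A_i] ≤ Σ_i P[A_i] ≤ 27·p = 27·(1/24) = 9/8.
Numerically: 9/8 ≈ 1.1250.
Is 9/8 < 1? NO.
Since the bound 9/8 is ≥ 1, the union bound is uninformative here; it does NOT by itself certify existence.

27·p = 9/8 ≈ 1.1250; existence NOT certified by the union bound.


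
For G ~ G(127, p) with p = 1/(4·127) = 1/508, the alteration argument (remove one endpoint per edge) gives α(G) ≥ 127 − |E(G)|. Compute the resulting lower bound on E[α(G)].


E[|E(G)|] = C(127, 2)·p = 8001 · (1/508) = 63/4.
E[α(G)] ≥ n − E[|E(G)|] = 127 − 63/4 = 445/4.
Numerically: ≈ 111.250.
(This is only a lower bound; the true E[α(G)] may be larger.)

E[α(G)] ≥ 445/4 ≈ 111.250.
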